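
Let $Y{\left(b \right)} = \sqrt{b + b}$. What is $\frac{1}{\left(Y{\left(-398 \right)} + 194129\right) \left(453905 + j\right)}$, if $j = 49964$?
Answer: $\frac{194129}{18988842121151753} - \frac{2 i \sqrt{199}}{18988842121151753} \approx 1.0223 \cdot 10^{-11} - 1.4858 \cdot 10^{-15} i$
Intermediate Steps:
$Y{\left(b \right)} = \sqrt{2} \sqrt{b}$ ($Y{\left(b \right)} = \sqrt{2 b} = \sqrt{2} \sqrt{b}$)
$\frac{1}{\left(Y{\left(-398 \right)} + 194129\right) \left(453905 + j\right)} = \frac{1}{\left(\sqrt{2} \sqrt{-398} + 194129\right) \left(453905 + 49964\right)} = \frac{1}{\left(\sqrt{2} i \sqrt{398} + 194129\right) 503869} = \frac{1}{\left(2 i \sqrt{199} + 194129\right) 503869} = \frac{1}{\left(194129 + 2 i \sqrt{199}\right) 503869} = \frac{1}{97815585101 + 1007738 i \sqrt{199}}$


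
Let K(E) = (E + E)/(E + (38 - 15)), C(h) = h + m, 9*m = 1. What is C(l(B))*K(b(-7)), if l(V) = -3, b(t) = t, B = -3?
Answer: 91/36 ≈ 2.5278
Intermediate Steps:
m = 1/9 (m = (1/9)*1 = 1/9 ≈ 0.11111)
C(h) = 1/9 + h (C(h) = h + 1/9 = 1/9 + h)
K(E) = 2*E/(23 + E) (K(E) = (2*E)/(E + 23) = (2*E)/(23 + E) = 2*E/(23 + E))
C(l(B))*K(b(-7)) = (1/9 - 3)*(2*(-7)/(23 - 7)) = -52*(-7)/(9*16) = -26/9*(-7/8) = 91/36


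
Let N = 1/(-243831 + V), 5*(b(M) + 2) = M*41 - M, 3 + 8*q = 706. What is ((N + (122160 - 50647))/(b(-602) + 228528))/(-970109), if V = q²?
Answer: -360210385037/1093143467546726750 ≈ -3.2952e-7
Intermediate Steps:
q = 703/8 (q = -3/8 + (⅛)*706 = -3/8 + 353/4 = 703/8 ≈ 87.875)
V = 494209/64 (V = (703/8)² = 494209/64 ≈ 7722.0)
b(M) = -2 + 8*M (b(M) = -2 + (M*41 - M)/5 = -2 + (41*M - M)/5 = -2 + (40*M)/5 = -2 + 8*M)
N = -64/15110975 (N = 1/(-243831 + 494209/64) = 1/(-15110975/64) = -64/15110975 ≈ -4.2353e-6)
((N + (122160 - 50647))/(b(-602) + 228528))/(-970109) = ((-64/15110975 + (122160 - 50647))/((-2 + 8*(-602)) + 228528))/(-970109) = ((-64/15110975 + 71513)/((-2 - 4816) + 228528))*(-1/970109) = (1080631155111/(15110975*(-4818 + 228528)))*(-1/970109) = ((1080631155111/15110975)/223710)*(-1/970109) = ((1080631155111/15110975)*(1/223710))*(-1/970109) = (360210385037/1126825405750)*(-1/970109) = -360210385037/1093143467546726750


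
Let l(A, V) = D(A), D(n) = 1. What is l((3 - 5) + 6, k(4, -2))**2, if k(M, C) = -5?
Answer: 1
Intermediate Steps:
l(A, V) = 1
l((3 - 5) + 6, k(4, -2))**2 = 1**2 = 1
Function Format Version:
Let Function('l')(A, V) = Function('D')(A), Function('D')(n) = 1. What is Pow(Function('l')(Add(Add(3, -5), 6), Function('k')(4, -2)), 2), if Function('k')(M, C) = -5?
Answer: 1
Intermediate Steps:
Function('l')(A, V) = 1
Pow(Function('l')(Add(Add(3, -5), 6), Function('k')(4, -2)), 2) = Pow(1, 2) = 1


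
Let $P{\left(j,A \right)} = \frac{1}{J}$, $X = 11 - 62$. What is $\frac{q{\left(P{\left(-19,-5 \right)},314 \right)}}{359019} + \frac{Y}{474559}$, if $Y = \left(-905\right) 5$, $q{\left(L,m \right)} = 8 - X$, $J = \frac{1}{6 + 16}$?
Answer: $- \frac{1596561994}{170375697621} \approx -0.0093708$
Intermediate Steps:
$X = -51$ ($X = 11 - 62 = -51$)
$J = \frac{1}{22} \approx 0.045455$
$P{\left(j,A \right)} = 22$ ($P{\left(j,A \right)} = \frac{1}{\frac{1}{22}} = 22$)
$q{\left(L,m \right)} = 59$ ($q{\left(L,m \right)} = 8 - -51 = 8 + 51 = 59$)
$Y = -4525$
$\frac{q{\left(P{\left(-19,-5 \right)},314 \right)}}{359019} + \frac{Y}{474559} = \frac{59}{359019} - \frac{4525}{474559} = - \frac{1596561994}{170375697621}$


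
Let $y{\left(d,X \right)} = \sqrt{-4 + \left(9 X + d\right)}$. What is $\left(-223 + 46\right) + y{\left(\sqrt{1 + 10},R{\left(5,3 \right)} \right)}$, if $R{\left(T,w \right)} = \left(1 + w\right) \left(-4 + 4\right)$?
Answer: $-177 + i \sqrt{4 - \sqrt{11}} \approx -177.0 + 0.82666 i$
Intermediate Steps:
$R{\left(T,w \right)} = 0$ ($R{\left(T,w \right)} = \left(1 + w\right) 0 = 0$)
$y{\left(d,X \right)} = \sqrt{-4 + d + 9 X}$ ($y{\left(d,X \right)} = \sqrt{-4 + \left(d + 9 X\right)} = \sqrt{-4 + d + 9 X}$)
$\left(-223 + 46\right) + y{\left(\sqrt{1 + 10},R{\left(5,3 \right)} \right)} = \left(-223 + 46\right) + \sqrt{-4 + \sqrt{1 + 10} + 9 \cdot 0} = -177 + \sqrt{-4 + \sqrt{11} + 0} = -177 + \sqrt{-4 + \sqrt{11}}$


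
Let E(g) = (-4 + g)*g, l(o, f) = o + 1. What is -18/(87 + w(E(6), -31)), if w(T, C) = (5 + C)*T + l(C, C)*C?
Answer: -6/235 ≈ -0.025532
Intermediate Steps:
l(o, f) = 1 + o
E(g) = g*(-4 + g)
w(T, C) = C*(1 + C) + T*(5 + C) (w(T, C) = (5 + C)*T + (1 + C)*C = T*(5 + C) + C*(1 + C) = C*(1 + C) + T*(5 + C))
-18/(87 + w(E(6), -31)) = -18/(87 + (5*(6*(-4 + 6)) - 186*(-4 + 6) - 31*(1 - 31))) = -18/(87 + (5*(6*2) - 186*2 - 31*(-30))) = -18/(87 + (5*12 - 31*12 + 930)) = -18/(87 + (60 - 372 + 930)) = -18/(87 + 618) = -18/705 = -18*1/705 = -6/235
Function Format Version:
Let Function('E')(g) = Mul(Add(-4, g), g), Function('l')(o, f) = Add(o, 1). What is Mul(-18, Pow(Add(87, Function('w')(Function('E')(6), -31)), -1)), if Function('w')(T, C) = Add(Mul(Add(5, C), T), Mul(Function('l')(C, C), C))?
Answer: Rational(-6, 235) ≈ -0.025532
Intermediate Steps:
Function('l')(o, f) = Add(1, o)
Function('E')(g) = Mul(g, Add(-4, g))
Function('w')(T, C) = Add(Mul(C, Add(1, C)), Mul(T, Add(5, C))) (Function('w')(T, C) = Add(Mul(Add(5, C), T), Mul(Add(1, C), C)) = Add(Mul(T, Add(5, C)), Mul(C, Add(1, C))) = Add(Mul(C, Add(1, C)), Mul(T, Add(5, C))))
Mul(-18, Pow(Add(87, Function('w')(Function('E')(6), -31)), -1)) = Mul(-18, Pow(Add(87, Add(Mul(5, Mul(6, Add(-4, 6))), Mul(-31, Mul(6, Add(-4, 6))), Mul(-31, Add(1, -31)))), -1)) = Mul(-18, Pow(Add(87, Add(Mul(5, Mul(6, 2)), Mul(-31, Mul(6, 2)), Mul(-31, -30))), -1)) = Mul(-18, Pow(Add(87, Add(Mul(5, 12), Mul(-31, 12), 930)), -1)) = Mul(-18, Pow(Add(87, Add(60, -372, 930)), -1)) = Mul(-18, Pow(Add(87, 618), -1)) = Mul(-18, Pow(705, -1)) = Mul(-18, Rational(1, 705)) = Rational(-6, 235)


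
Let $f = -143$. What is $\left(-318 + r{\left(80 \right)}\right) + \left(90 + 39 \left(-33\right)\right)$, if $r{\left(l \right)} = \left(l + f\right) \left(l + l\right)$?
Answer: $-11595$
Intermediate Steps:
$r{\left(l \right)} = 2 l \left(-143 + l\right)$ ($r{\left(l \right)} = \left(l - 143\right) \left(l + l\right) = \left(-143 + l\right) 2 l = 2 l \left(-143 + l\right)$)
$\left(-318 + r{\left(80 \right)}\right) + \left(90 + 39 \left(-33\right)\right) = \left(-318 + 2 \cdot 80 \left(-143 + 80\right)\right) + \left(90 + 39 \left(-33\right)\right) = \left(-318 + 2 \cdot 80 \left(-63\right)\right) + \left(90 - 1287\right) = \left(-318 - 10080\right) - 1197 = -10398 - 1197 = -11595$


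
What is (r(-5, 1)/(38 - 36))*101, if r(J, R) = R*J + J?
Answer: -505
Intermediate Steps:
r(J, R) = J + J*R (r(J, R) = J*R + J = J + J*R)
(r(-5, 1)/(38 - 36))*101 = ((-5*(1 + 1))/(38 - 36))*101 = ((-5*2)/2)*101 = ((1/2)*(-10))*101 = -5*101 = -505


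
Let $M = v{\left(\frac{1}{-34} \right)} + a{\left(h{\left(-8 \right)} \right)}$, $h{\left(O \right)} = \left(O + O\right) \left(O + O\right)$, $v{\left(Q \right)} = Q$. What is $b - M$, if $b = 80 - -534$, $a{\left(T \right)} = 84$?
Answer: $\frac{18021}{34} \approx 530.03$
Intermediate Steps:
$h{\left(O \right)} = 4 O^{2}$ ($h{\left(O \right)} = 2 O 2 O = 4 O^{2}$)
$b = 614$ ($b = 80 + 534 = 614$)
$M = \frac{2855}{34}$ ($M = \frac{1}{-34} + 84 = - \frac{1}{34} + 84 = \frac{2855}{34} \approx 83.971$)
$b - M = 614 - \frac{2855}{34} = \frac{18021}{34}$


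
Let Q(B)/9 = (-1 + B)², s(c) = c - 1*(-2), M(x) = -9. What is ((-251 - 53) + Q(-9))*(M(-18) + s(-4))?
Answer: -6556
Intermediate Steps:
s(c) = 2 + c (s(c) = c + 2 = 2 + c)
Q(B) = 9*(-1 + B)²
((-251 - 53) + Q(-9))*(M(-18) + s(-4)) = ((-251 - 53) + 9*(-1 - 9)²)*(-9 + (2 - 4)) = (-304 + 9*(-10)²)*(-9 - 2) = (-304 + 9*100)*(-11) = (-304 + 900)*(-11) = 596*(-11) = -6556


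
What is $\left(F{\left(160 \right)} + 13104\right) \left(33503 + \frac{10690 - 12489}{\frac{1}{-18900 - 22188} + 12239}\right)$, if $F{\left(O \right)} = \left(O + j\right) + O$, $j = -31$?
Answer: $\frac{32234620138302919}{71839433} \approx 4.487 \cdot 10^{8}$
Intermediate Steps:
$F{\left(O \right)} = -31 + 2 O$ ($F{\left(O \right)} = \left(O - 31\right) + O = \left(-31 + O\right) + O = -31 + 2 O$)
$\left(F{\left(160 \right)} + 13104\right) \left(33503 + \frac{10690 - 12489}{\frac{1}{-18900 - 22188} + 12239}\right) = \left(\left(-31 + 2 \cdot 160\right) + 13104\right) \left(33503 + \frac{10690 - 12489}{\frac{1}{-18900 - 22188} + 12239}\right) = \left(\left(-31 + 320\right) + 13104\right) \left(33503 - \frac{1799}{\frac{1}{-41088} + 12239}\right) = \left(289 + 13104\right) \left(33503 - \frac{1799}{- \frac{1}{41088} + 12239}\right) = 13393 \left(33503 - \frac{1799}{\frac{502876031}{41088}}\right) = 13393 \left(33503 - \frac{10559616}{71839433}\right) = 13393 \cdot \frac{2406825964183}{71839433} = \frac{32234620138302919}{71839433}$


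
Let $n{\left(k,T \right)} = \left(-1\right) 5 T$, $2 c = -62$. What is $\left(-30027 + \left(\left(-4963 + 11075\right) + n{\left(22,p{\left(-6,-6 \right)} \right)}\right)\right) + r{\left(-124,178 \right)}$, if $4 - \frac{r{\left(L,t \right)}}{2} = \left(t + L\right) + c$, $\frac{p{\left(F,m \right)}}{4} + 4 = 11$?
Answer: $-24093$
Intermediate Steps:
$c = -31$ ($c = \frac{1}{2} \left(-62\right) = -31$)
$p{\left(F,m \right)} = 28$ ($p{\left(F,m \right)} = -16 + 4 \cdot 11 = -16 + 44 = 28$)
$n{\left(k,T \right)} = - 5 T$
$r{\left(L,t \right)} = 70 - 2 L - 2 t$ ($r{\left(L,t \right)} = 8 - 2 \left(\left(t + L\right) - 31\right) = 8 - 2 \left(\left(L + t\right) - 31\right) = 8 - 2 \left(-31 + L + t\right) = 8 - \left(-62 + 2 L + 2 t\right) = 70 - 2 L - 2 t$)
$\left(-30027 + \left(\left(-4963 + 11075\right) + n{\left(22,p{\left(-6,-6 \right)} \right)}\right)\right) + r{\left(-124,178 \right)} = \left(-30027 + \left(\left(-4963 + 11075\right) - 140\right)\right) - 38 = \left(-30027 + \left(6112 - 140\right)\right) + \left(70 + 248 - 356\right) = \left(-30027 + 5972\right) - 38 = -24055 - 38 = -24093$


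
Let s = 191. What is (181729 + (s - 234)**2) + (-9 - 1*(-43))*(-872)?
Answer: 153930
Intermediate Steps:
(181729 + (s - 234)**2) + (-9 - 1*(-43))*(-872) = (181729 + (191 - 234)**2) + (-9 - 1*(-43))*(-872) = (181729 + (-43)**2) + (-9 + 43)*(-872) = (181729 + 1849) + 34*(-872) = 183578 - 29648 = 153930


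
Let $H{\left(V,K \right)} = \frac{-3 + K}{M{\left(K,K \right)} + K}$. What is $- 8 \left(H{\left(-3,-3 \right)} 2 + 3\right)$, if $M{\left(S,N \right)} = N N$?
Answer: $-8$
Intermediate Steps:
$M{\left(S,N \right)} = N^{2}$
$H{\left(V,K \right)} = \frac{-3 + K}{K + K^{2}}$ ($H{\left(V,K \right)} = \frac{-3 + K}{K^{2} + K} = \frac{-3 + K}{K + K^{2}}$)
$- 8 \left(H{\left(-3,-3 \right)} 2 + 3\right) = - 8 \left(\frac{-3 - 3}{\left(-3\right) \left(1 - 3\right)} 2 + 3\right) = - 8 \left(\left(- \frac{1}{3}\right) \frac{1}{-2} \left(-6\right) 2 + 3\right) = - 8 \left(\left(- \frac{1}{3}\right) \left(- \frac{1}{2}\right) \left(-6\right) 2 + 3\right) = - 8 \left(\left(-1\right) 2 + 3\right) = - 8 \left(-2 + 3\right) = \left(-8\right) 1 = -8$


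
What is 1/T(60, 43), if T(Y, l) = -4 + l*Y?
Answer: 1/2576 ≈ 0.00038820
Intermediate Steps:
T(Y, l) = -4 + Y*l
1/T(60, 43) = 1/(-4 + 60*43) = 1/(-4 + 2580) = 1/2576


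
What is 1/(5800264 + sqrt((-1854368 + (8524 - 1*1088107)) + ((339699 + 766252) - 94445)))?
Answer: 341192/1979003787773 - 3*I*sqrt(213605)/33643064392141 ≈ 1.7241e-7 - 4.1213e-11*I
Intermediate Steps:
1/(5800264 + sqrt((-1854368 + (8524 - 1*1088107)) + ((339699 + 766252) - 94445))) = 1/(5800264 + sqrt((-1854368 + (8524 - 1088107)) + (1105951 - 94445))) = 1/(5800264 + sqrt((-1854368 - 1079583) + 1011506)) = 1/(5800264 + sqrt(-2933951 + 1011506)) = 1/(5800264 + sqrt(-1922445)) = 1/(5800264 + 3*I*sqrt(213605))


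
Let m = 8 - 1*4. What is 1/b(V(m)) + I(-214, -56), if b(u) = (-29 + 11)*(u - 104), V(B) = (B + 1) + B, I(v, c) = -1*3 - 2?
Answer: -8549/1710 ≈ -4.9994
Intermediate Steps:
I(v, c) = -5 (I(v, c) = -3 - 2 = -5)
m = 4 (m = 8 - 4 = 4)
V(B) = 1 + 2*B (V(B) = (1 + B) + B = 1 + 2*B)
b(u) = 1872 - 18*u (b(u) = -18*(-104 + u) = 1872 - 18*u)
1/b(V(m)) + I(-214, -56) = 1/(1872 - 18*(1 + 2*4)) - 5 = 1/(1872 - 18*(1 + 8)) - 5 = 1/(1872 - 18*9) - 5 = 1/(1872 - 162) - 5 = 1/1710 - 5 = -8549/1710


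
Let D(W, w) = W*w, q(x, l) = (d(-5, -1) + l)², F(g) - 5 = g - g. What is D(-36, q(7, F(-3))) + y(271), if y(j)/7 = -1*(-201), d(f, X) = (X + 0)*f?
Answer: -2193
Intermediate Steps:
F(g) = 5 (F(g) = 5 + (g - g) = 5 + 0 = 5)
d(f, X) = X*f
q(x, l) = (5 + l)² (q(x, l) = (-1*(-5) + l)² = (5 + l)²)
y(j) = 1407 (y(j) = 7*(-1*(-201)) = 7*201 = 1407)
D(-36, q(7, F(-3))) + y(271) = -36*(5 + 5)² + 1407 = -36*10² + 1407 = -36*100 + 1407 = -3600 + 1407 = -2193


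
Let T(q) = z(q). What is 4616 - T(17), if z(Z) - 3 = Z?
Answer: 4596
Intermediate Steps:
z(Z) = 3 + Z
T(q) = 3 + q
4616 - T(17) = 4616 - (3 + 17) = 4616 - 1*20 = 4616 - 20 = 4596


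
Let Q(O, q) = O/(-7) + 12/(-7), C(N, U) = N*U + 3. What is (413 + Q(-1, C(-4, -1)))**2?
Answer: 8294400/49 ≈ 1.6927e+5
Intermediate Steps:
C(N, U) = 3 + N*U
Q(O, q) = -12/7 - O/7 (Q(O, q) = O*(-1/7) + 12*(-1/7) = -O/7 - 12/7 = -12/7 - O/7)
(413 + Q(-1, C(-4, -1)))**2 = (413 + (-12/7 - 1/7*(-1)))**2 = (413 + (-12/7 + 1/7))**2 = (413 - 11/7)**2 = (2880/7)**2 = 8294400/49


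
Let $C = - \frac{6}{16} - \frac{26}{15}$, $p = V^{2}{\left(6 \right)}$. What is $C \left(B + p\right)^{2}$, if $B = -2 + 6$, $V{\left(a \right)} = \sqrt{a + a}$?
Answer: $- \frac{8096}{15} \approx -539.73$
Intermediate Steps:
$V{\left(a \right)} = \sqrt{2} \sqrt{a}$ ($V{\left(a \right)} = \sqrt{2 a} = \sqrt{2} \sqrt{a}$)
$p = 12$ ($p = \left(\sqrt{2} \sqrt{6}\right)^{2} = \left(2 \sqrt{3}\right)^{2} = 12$)
$B = 4$
$C = - \frac{253}{120}$ ($C = \left(-6\right) \frac{1}{16} - \frac{26}{15} = - \frac{3}{8} - \frac{26}{15} = - \frac{253}{120} \approx -2.1083$)
$C \left(B + p\right)^{2} = - \frac{253 \left(4 + 12\right)^{2}}{120} = - \frac{253 \cdot 16^{2}}{120} = \left(- \frac{253}{120}\right) 256 = - \frac{8096}{15}$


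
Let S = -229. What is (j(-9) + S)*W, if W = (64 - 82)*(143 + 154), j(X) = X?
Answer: 1272348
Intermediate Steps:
W = -5346 (W = -18*297 = -5346)
(j(-9) + S)*W = (-9 - 229)*(-5346) = -238*(-5346) = 1272348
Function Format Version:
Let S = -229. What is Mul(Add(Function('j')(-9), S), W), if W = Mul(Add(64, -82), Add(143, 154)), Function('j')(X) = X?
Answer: 1272348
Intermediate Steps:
W = -5346 (W = Mul(-18, 297) = -5346)
Mul(Add(Function('j')(-9), S), W) = Mul(Add(-9, -229), -5346) = Mul(-238, -5346) = 1272348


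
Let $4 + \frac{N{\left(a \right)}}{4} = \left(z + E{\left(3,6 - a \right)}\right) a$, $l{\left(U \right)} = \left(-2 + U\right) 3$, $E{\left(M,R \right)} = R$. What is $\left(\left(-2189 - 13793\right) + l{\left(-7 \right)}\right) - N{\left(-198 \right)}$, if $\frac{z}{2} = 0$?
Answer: $145575$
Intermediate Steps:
$z = 0$ ($z = 2 \cdot 0 = 0$)
$l{\left(U \right)} = -6 + 3 U$
$N{\left(a \right)} = -16 + 4 a \left(6 - a\right)$ ($N{\left(a \right)} = -16 + 4 \left(0 - \left(-6 + a\right)\right) a = -16 + 4 \left(6 - a\right) a = -16 + 4 a \left(6 - a\right)$)
$\left(\left(-2189 - 13793\right) + l{\left(-7 \right)}\right) - N{\left(-198 \right)} = \left(\left(-2189 - 13793\right) + \left(-6 + 3 \left(-7\right)\right)\right) - \left(-16 - - 792 \left(-6 - 198\right)\right) = \left(\left(-2189 - 13793\right) - 27\right) - \left(-16 - \left(-792\right) \left(-204\right)\right) = \left(\left(-2189 - 13793\right) - 27\right) - \left(-16 - 161568\right) = \left(-15982 - 27\right) - -161584 = -16009 + 161584 = 145575$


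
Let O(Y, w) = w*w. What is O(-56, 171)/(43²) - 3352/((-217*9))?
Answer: 63305521/3611097 ≈ 17.531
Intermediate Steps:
O(Y, w) = w²
O(-56, 171)/(43²) - 3352/((-217*9)) = 171²/(43²) - 3352/((-217*9)) = 29241/1849 - 3352/(-1953) = 29241*(1/1849) - 3352*(-1/1953) = 29241/1849 + 3352/1953 = 63305521/3611097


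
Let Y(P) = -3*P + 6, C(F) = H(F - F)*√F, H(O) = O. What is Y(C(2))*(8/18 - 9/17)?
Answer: -26/51 ≈ -0.50980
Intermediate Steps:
C(F) = 0 (C(F) = (F - F)*√F = 0*√F = 0)
Y(P) = 6 - 3*P
Y(C(2))*(8/18 - 9/17) = (6 - 3*0)*(8/18 - 9/17) = (6 + 0)*(8*(1/18) - 9*1/17) = 6*(4/9 - 9/17) = 6*(-13/153) = -26/51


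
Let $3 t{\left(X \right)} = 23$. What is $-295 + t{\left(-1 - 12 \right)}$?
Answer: $- \frac{862}{3} \approx -287.33$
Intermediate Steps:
$t{\left(X \right)} = \frac{23}{3}$ ($t{\left(X \right)} = \frac{1}{3} \cdot 23 = \frac{23}{3}$)
$-295 + t{\left(-1 - 12 \right)} = -295 + \frac{23}{3} = - \frac{862}{3}$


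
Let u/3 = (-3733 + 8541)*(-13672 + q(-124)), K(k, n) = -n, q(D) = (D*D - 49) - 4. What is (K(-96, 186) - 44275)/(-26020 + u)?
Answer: -44461/23788004 ≈ -0.0018691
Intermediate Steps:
q(D) = -53 + D² (q(D) = (D² - 49) - 4 = (-49 + D²) - 4 = -53 + D²)
u = 23814024 (u = 3*((-3733 + 8541)*(-13672 + (-53 + (-124)²))) = 3*(4808*(-13672 + (-53 + 15376))) = 3*(4808*(-13672 + 15323)) = 3*(4808*1651) = 3*7938008 = 23814024)
(K(-96, 186) - 44275)/(-26020 + u) = (-1*186 - 44275)/(-26020 + 23814024) = (-186 - 44275)/23788004 = -44461*1/23788004 = -44461/23788004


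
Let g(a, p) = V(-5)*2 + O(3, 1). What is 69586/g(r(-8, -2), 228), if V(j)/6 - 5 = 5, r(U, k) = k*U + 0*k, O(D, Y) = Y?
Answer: 6326/11 ≈ 575.09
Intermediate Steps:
r(U, k) = U*k (r(U, k) = U*k + 0 = U*k)
V(j) = 60 (V(j) = 30 + 6*5 = 30 + 30 = 60)
g(a, p) = 121 (g(a, p) = 60*2 + 1 = 120 + 1 = 121)
69586/g(r(-8, -2), 228) = 69586/121 = 69586*(1/121) = 6326/11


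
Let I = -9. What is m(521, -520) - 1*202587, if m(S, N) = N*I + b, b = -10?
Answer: -197917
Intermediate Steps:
m(S, N) = -10 - 9*N (m(S, N) = N*(-9) - 10 = -9*N - 10 = -10 - 9*N)
m(521, -520) - 1*202587 = (-10 - 9*(-520)) - 1*202587 = (-10 + 4680) - 202587 = 4670 - 202587 = -197917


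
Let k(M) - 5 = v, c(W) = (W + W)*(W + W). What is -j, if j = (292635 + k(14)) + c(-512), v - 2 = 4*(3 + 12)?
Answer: -1341278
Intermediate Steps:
c(W) = 4*W² (c(W) = (2*W)*(2*W) = 4*W²)
v = 62 (v = 2 + 4*(3 + 12) = 2 + 4*15 = 2 + 60 = 62)
k(M) = 67 (k(M) = 5 + 62 = 67)
j = 1341278 (j = (292635 + 67) + 4*(-512)² = 292702 + 4*262144 = 292702 + 1048576 = 1341278)
-j = -1*1341278 = -1341278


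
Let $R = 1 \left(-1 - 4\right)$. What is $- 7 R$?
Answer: $35$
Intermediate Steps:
$R = -5$ ($R = 1 \left(-5\right) = -5$)
$- 7 R = \left(-7\right) \left(-5\right) = 35$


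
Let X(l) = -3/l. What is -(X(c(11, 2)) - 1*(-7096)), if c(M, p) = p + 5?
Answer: -49669/7 ≈ -7095.6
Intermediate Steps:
c(M, p) = 5 + p
-(X(c(11, 2)) - 1*(-7096)) = -(-3/(5 + 2) - 1*(-7096)) = -(-3/7 + 7096) = -1*49669/7 = -49669/7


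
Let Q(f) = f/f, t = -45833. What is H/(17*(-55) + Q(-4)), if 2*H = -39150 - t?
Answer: -6683/1868 ≈ -3.5776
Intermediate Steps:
Q(f) = 1
H = 6683/2 (H = (-39150 - 1*(-45833))/2 = (-39150 + 45833)/2 = (1/2)*6683 = 6683/2 ≈ 3341.5)
H/(17*(-55) + Q(-4)) = 6683/(2*(17*(-55) + 1)) = 6683/(2*(-935 + 1)) = (6683/2)/(-934) = (6683/2)*(-1/934) = -6683/1868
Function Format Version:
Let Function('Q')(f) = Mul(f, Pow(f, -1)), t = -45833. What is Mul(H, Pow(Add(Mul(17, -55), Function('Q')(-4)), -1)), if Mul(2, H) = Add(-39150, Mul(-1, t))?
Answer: Rational(-6683, 1868) ≈ -3.5776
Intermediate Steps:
Function('Q')(f) = 1
H = Rational(6683, 2) (H = Mul(Rational(1, 2), Add(-39150, Mul(-1, -45833))) = Mul(Rational(1, 2), Add(-39150, 45833)) = Mul(Rational(1, 2), 6683) = Rational(6683, 2) ≈ 3341.5)
Mul(H, Pow(Add(Mul(17, -55), Function('Q')(-4)), -1)) = Mul(Rational(6683, 2), Pow(Add(Mul(17, -55), 1), -1)) = Mul(Rational(6683, 2), Pow(Add(-935, 1), -1)) = Mul(Rational(6683, 2), Pow(-934, -1)) = Mul(Rational(6683, 2), Rational(-1, 934)) = Rational(-6683, 1868)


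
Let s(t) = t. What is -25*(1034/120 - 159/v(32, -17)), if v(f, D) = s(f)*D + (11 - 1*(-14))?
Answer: -463105/2076 ≈ -223.08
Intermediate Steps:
v(f, D) = 25 + D*f (v(f, D) = f*D + (11 - 1*(-14)) = D*f + (11 + 14) = D*f + 25 = 25 + D*f)
-25*(1034/120 - 159/v(32, -17)) = -25*(1034/120 - 159/(25 - 17*32)) = -25*(1034*(1/120) - 159/(25 - 544)) = -25*(517/60 - 159/(-519)) = -25*(517/60 - 159*(-1/519)) = -25*(517/60 + 53/173) = -25*92621/10380 = -463105/2076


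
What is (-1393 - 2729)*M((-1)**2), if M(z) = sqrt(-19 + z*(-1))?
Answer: -8244*I*sqrt(5) ≈ -18434.0*I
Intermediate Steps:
M(z) = sqrt(-19 - z)
(-1393 - 2729)*M((-1)**2) = (-1393 - 2729)*sqrt(-19 - 1*(-1)**2) = -4122*sqrt(-19 - 1*1) = -4122*sqrt(-19 - 1) = -8244*I*sqrt(5)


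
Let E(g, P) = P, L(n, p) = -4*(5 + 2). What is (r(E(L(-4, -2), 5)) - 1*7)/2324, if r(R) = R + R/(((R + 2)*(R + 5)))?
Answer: -27/32536 ≈ -0.00082985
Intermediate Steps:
L(n, p) = -28 (L(n, p) = -4*7 = -28)
r(R) = R + R/((2 + R)*(5 + R)) (r(R) = R + R/(((2 + R)*(5 + R))) = R + R*(1/((2 + R)*(5 + R))) = R + R/((2 + R)*(5 + R)))
(r(E(L(-4, -2), 5)) - 1*7)/2324 = (5*(11 + 5**2 + 7*5)/(10 + 5**2 + 7*5) - 1*7)/2324 = (5*(11 + 25 + 35)/(10 + 25 + 35) - 7)/2324 = (5*71/70 - 7)/2324 = (5*(1/70)*71 - 7)/2324 = (71/14 - 7)/2324 = (1/2324)*(-27/14) = -27/32536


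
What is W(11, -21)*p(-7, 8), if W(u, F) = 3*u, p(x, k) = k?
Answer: 264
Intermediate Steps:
W(11, -21)*p(-7, 8) = (3*11)*8 = 33*8 = 264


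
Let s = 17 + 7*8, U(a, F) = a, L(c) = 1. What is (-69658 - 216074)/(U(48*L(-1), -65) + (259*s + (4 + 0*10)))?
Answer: -285732/18959 ≈ -15.071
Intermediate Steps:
s = 73 (s = 17 + 56 = 73)
(-69658 - 216074)/(U(48*L(-1), -65) + (259*s + (4 + 0*10))) = (-69658 - 216074)/(48*1 + (259*73 + (4 + 0*10))) = -285732/(48 + (18907 + (4 + 0))) = -285732/(48 + (18907 + 4)) = -285732/(48 + 18911) = -285732/18959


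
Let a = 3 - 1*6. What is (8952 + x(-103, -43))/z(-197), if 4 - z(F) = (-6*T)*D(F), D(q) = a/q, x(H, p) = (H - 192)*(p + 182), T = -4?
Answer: -6314441/716 ≈ -8819.0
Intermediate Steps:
a = -3 (a = 3 - 6 = -3)
x(H, p) = (-192 + H)*(182 + p)
D(q) = -3/q
z(F) = 4 + 72/F (z(F) = 4 - (-6*(-4))*(-3/F) = 4 - 24*(-3/F) = 4 - (-72)/F = 4 + 72/F)
(8952 + x(-103, -43))/z(-197) = (8952 + (-34944 - 192*(-43) + 182*(-103) - 103*(-43)))/(4 + 72/(-197)) = (8952 + (-34944 + 8256 - 18746 + 4429))/(4 + 72*(-1/197)) = (8952 - 41005)/(4 - 72/197) = -32053/716/197 = -32053*197/716 = -6314441/716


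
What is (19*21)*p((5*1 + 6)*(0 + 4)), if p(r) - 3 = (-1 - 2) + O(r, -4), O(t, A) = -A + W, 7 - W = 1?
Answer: 3990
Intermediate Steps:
W = 6 (W = 7 - 1*1 = 7 - 1 = 6)
O(t, A) = 6 - A (O(t, A) = -A + 6 = 6 - A)
p(r) = 10 (p(r) = 3 + ((-1 - 2) + (6 - 1*(-4))) = 3 + (-3 + (6 + 4)) = 3 + (-3 + 10) = 3 + 7 = 10)
(19*21)*p((5*1 + 6)*(0 + 4)) = (19*21)*10 = 399*10 = 3990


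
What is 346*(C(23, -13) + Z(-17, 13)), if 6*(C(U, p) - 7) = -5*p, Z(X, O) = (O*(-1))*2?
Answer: -8477/3 ≈ -2825.7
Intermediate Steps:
Z(X, O) = -2*O (Z(X, O) = -O*2 = -2*O)
C(U, p) = 7 - 5*p/6 (C(U, p) = 7 + (-5*p)/6 = 7 - 5*p/6)
346*(C(23, -13) + Z(-17, 13)) = 346*((7 - ⅚*(-13)) - 2*13) = 346*((7 + 65/6) - 26) = 346*(107/6 - 26) = 346*(-49/6) = -8477/3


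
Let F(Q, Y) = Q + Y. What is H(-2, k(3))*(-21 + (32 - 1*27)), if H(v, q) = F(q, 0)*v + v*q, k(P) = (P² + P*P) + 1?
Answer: 1216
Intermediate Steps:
k(P) = 1 + 2*P² (k(P) = (P² + P²) + 1 = 2*P² + 1 = 1 + 2*P²)
H(v, q) = 2*q*v (H(v, q) = (q + 0)*v + v*q = q*v + q*v = 2*q*v)
H(-2, k(3))*(-21 + (32 - 1*27)) = (2*(1 + 2*3²)*(-2))*(-21 + (32 - 1*27)) = (2*(1 + 2*9)*(-2))*(-21 + (32 - 27)) = (2*(1 + 18)*(-2))*(-21 + 5) = (2*19*(-2))*(-16) = -76*(-16) = 1216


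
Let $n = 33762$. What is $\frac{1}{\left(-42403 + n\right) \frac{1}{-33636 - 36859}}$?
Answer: $\frac{70495}{8641} \approx 8.1582$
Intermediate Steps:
$\frac{1}{\left(-42403 + n\right) \frac{1}{-33636 - 36859}} = \frac{1}{\left(-42403 + 33762\right) \frac{1}{-33636 - 36859}} = \frac{1}{\left(-8641\right) \frac{1}{-70495}} = \frac{1}{\left(-8641\right) \left(- \frac{1}{70495}\right)} = \frac{1}{\frac{8641}{70495}} = \frac{70495}{8641}$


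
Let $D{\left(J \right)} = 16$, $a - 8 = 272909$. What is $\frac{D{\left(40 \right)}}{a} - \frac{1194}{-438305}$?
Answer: $\frac{332875778}{119620885685} \approx 0.0027828$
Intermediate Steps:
$a = 272917$ ($a = 8 + 272909 = 272917$)
$\frac{D{\left(40 \right)}}{a} - \frac{1194}{-438305} = \frac{16}{272917} - \frac{1194}{-438305} = 16 \cdot \frac{1}{272917} - - \frac{1194}{438305} = \frac{16}{272917} + \frac{1194}{438305} = \frac{332875778}{119620885685}$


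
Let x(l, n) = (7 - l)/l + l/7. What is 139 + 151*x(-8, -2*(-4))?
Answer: -17735/56 ≈ -316.70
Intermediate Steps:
x(l, n) = l/7 + (7 - l)/l (x(l, n) = (7 - l)/l + l*(⅐) = (7 - l)/l + l/7 = l/7 + (7 - l)/l)
139 + 151*x(-8, -2*(-4)) = 139 + 151*(-1 + 7/(-8) + (⅐)*(-8)) = 139 + 151*(-1 + 7*(-⅛) - 8/7) = 139 + 151*(-1 - 7/8 - 8/7) = 139 + 151*(-169/56) = 139 - 25519/56 = -17735/56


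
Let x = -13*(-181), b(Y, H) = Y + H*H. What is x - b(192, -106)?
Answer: -9075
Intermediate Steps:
b(Y, H) = Y + H²
x = 2353
x - b(192, -106) = 2353 - (192 + (-106)²) = 2353 - (192 + 11236) = 2353 - 1*11428 = 2353 - 11428 = -9075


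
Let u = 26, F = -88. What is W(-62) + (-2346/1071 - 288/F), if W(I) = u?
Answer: 6256/231 ≈ 27.082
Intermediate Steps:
W(I) = 26
W(-62) + (-2346/1071 - 288/F) = 26 + (-2346/1071 - 288/(-88)) = 26 + (-2346*1/1071 - 288*(-1/88)) = 26 + (-46/21 + 36/11) = 26 + 250/231 = 6256/231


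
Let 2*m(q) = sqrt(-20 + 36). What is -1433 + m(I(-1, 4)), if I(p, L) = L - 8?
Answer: -1431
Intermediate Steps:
I(p, L) = -8 + L
m(q) = 2 (m(q) = sqrt(-20 + 36)/2 = sqrt(16)/2 = (1/2)*4 = 2)
-1433 + m(I(-1, 4)) = -1433 + 2 = -1431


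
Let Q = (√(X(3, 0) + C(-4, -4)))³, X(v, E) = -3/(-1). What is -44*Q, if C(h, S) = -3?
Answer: 0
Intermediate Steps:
X(v, E) = 3 (X(v, E) = -3*(-1) = 3)
Q = 0 (Q = (√(3 - 3))³ = (√0)³ = 0³ = 0)
-44*Q = -44*0 = 0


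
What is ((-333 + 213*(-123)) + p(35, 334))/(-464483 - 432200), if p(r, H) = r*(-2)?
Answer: 26602/896683 ≈ 0.029667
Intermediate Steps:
p(r, H) = -2*r
((-333 + 213*(-123)) + p(35, 334))/(-464483 - 432200) = ((-333 + 213*(-123)) - 2*35)/(-464483 - 432200) = ((-333 - 26199) - 70)/(-896683) = (-26532 - 70)*(-1/896683) = -26602*(-1/896683) = 26602/896683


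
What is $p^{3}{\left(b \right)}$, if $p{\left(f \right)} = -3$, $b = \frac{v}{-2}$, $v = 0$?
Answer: $-27$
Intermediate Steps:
$b = 0$ ($b = \frac{0}{-2} = 0 \left(- \frac{1}{2}\right) = 0$)
$p^{3}{\left(b \right)} = \left(-3\right)^{3} = -27$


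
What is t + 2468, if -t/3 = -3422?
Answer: 12734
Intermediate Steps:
t = 10266 (t = -3*(-3422) = 10266)
t + 2468 = 10266 + 2468 = 12734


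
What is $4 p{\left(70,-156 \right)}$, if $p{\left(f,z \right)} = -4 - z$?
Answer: $608$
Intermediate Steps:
$4 p{\left(70,-156 \right)} = 4 \left(-4 - -156\right) = 4 \left(-4 + 156\right) = 4 \cdot 152 = 608$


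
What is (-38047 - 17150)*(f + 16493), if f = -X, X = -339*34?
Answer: -1546564743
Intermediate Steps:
X = -11526
f = 11526 (f = -1*(-11526) = 11526)
(-38047 - 17150)*(f + 16493) = (-38047 - 17150)*(11526 + 16493) = -55197*28019 = -1546564743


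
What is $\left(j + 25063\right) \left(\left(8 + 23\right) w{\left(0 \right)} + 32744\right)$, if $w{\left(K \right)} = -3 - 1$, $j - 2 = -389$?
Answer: $804931120$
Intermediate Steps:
$j = -387$ ($j = 2 - 389 = -387$)
$w{\left(K \right)} = -4$ ($w{\left(K \right)} = -3 - 1 = -4$)
$\left(j + 25063\right) \left(\left(8 + 23\right) w{\left(0 \right)} + 32744\right) = \left(-387 + 25063\right) \left(\left(8 + 23\right) \left(-4\right) + 32744\right) = 24676 \left(31 \left(-4\right) + 32744\right) = 24676 \left(-124 + 32744\right) = 24676 \cdot 32620 = 804931120$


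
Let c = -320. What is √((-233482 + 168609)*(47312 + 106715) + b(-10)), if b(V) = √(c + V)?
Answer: √(-9992193571 + I*√330) ≈ 0.e-4 + 99961.0*I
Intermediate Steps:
b(V) = √(-320 + V)
√((-233482 + 168609)*(47312 + 106715) + b(-10)) = √((-233482 + 168609)*(47312 + 106715) + √(-320 - 10)) = √(-64873*154027 + √(-330)) = √(-9992193571 + I*√330)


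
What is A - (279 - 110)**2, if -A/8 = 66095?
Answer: -557321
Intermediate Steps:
A = -528760 (A = -8*66095 = -528760)
A - (279 - 110)**2 = -528760 - (279 - 110)**2 = -528760 - 1*169**2 = -528760 - 1*28561 = -528760 - 28561 = -557321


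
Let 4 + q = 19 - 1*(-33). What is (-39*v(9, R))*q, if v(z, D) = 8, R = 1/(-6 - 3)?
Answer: -14976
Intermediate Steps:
q = 48 (q = -4 + (19 - 1*(-33)) = -4 + (19 + 33) = -4 + 52 = 48)
R = -⅑ (R = 1/(-9) = -⅑ ≈ -0.11111)
(-39*v(9, R))*q = -39*8*48 = -312*48 = -14976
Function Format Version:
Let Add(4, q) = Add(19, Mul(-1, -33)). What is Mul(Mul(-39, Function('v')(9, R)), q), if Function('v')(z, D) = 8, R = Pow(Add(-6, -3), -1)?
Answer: -14976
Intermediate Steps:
q = 48 (q = Add(-4, Add(19, Mul(-1, -33))) = Add(-4, Add(19, 33)) = Add(-4, 52) = 48)
R = Rational(-1, 9) (R = Pow(-9, -1) = Rational(-1, 9) ≈ -0.11111)
Mul(Mul(-39, Function('v')(9, R)), q) = Mul(Mul(-39, 8), 48) = Mul(-312, 48) = -14976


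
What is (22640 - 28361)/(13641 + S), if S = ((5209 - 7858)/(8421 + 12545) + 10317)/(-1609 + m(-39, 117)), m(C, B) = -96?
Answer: -68169586210/162469644219 ≈ -0.41958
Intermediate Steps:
S = -216303573/35747030 (S = ((5209 - 7858)/(8421 + 12545) + 10317)/(-1609 - 96) = (-2649/20966 + 10317)/(-1705) = (-2649*1/20966 + 10317)*(-1/1705) = (-2649/20966 + 10317)*(-1/1705) = (216303573/20966)*(-1/1705) = -216303573/35747030 ≈ -6.0509)
(22640 - 28361)/(13641 + S) = (22640 - 28361)/(13641 - 216303573/35747030) = -5721/487408932657/35747030 = -5721*35747030/487408932657 = -68169586210/162469644219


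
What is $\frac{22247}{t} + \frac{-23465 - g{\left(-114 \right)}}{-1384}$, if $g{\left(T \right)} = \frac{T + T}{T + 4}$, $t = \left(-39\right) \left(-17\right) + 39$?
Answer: $\frac{1299752659}{26718120} \approx 48.647$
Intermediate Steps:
$t = 702$ ($t = 663 + 39 = 702$)
$g{\left(T \right)} = \frac{2 T}{4 + T}$
$\frac{22247}{t} + \frac{-23465 - g{\left(-114 \right)}}{-1384} = \frac{22247}{702} + \frac{-23465 - 2 \left(-114\right) \frac{1}{4 - 114}}{-1384} = 22247 \cdot \frac{1}{702} + \left(-23465 - 2 \left(-114\right) \frac{1}{-110}\right) \left(- \frac{1}{1384}\right) = \frac{22247}{702} + \left(-23465 - 2 \left(-114\right) \left(- \frac{1}{110}\right)\right) \left(- \frac{1}{1384}\right) = \frac{22247}{702} + \left(-23465 - \frac{114}{55}\right) \left(- \frac{1}{1384}\right) = \frac{22247}{702} - - \frac{1290689}{76120} = \frac{22247}{702} + \frac{1290689}{76120} = \frac{1299752659}{26718120}$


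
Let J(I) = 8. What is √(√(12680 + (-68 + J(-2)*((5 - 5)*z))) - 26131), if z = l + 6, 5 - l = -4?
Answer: √(-26131 + 2*√3153) ≈ 161.3*I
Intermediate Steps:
l = 9 (l = 5 - 1*(-4) = 5 + 4 = 9)
z = 15 (z = 9 + 6 = 15)
√(√(12680 + (-68 + J(-2)*((5 - 5)*z))) - 26131) = √(√(12680 + (-68 + 8*((5 - 5)*15))) - 26131) = √(√(12680 + (-68 + 8*(0*15))) - 26131) = √(√(12680 + (-68 + 8*0)) - 26131) = √(√(12680 + (-68 + 0)) - 26131) = √(√(12680 - 68) - 26131) = √(√12612 - 26131) = √(2*√3153 - 26131) = √(-26131 + 2*√3153)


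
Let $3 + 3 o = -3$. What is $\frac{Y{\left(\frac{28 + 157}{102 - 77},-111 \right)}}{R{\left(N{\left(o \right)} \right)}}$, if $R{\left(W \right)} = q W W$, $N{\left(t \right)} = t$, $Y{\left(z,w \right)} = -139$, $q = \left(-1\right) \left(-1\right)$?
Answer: $- \frac{139}{4} \approx -34.75$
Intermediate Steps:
$q = 1$
$o = -2$ ($o = -1 + \frac{1}{3} \left(-3\right) = -1 - 1 = -2$)
$R{\left(W \right)} = W^{2}$ ($R{\left(W \right)} = 1 W W = W W = W^{2}$)
$\frac{Y{\left(\frac{28 + 157}{102 - 77},-111 \right)}}{R{\left(N{\left(o \right)} \right)}} = - \frac{139}{\left(-2\right)^{2}} = - \frac{139}{4}$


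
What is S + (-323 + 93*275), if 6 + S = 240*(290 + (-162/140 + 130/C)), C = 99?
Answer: 21918074/231 ≈ 94883.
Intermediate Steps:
S = 16084862/231 (S = -6 + 240*(290 + (-162/140 + 130/99)) = -6 + 240*(290 + (-162*1/140 + 130*(1/99))) = -6 + 240*(290 + (-81/70 + 130/99)) = -6 + 240*(290 + 1081/6930) = -6 + 240*(2010781/6930) = -6 + 16086248/231 = 16084862/231 ≈ 69631.)
S + (-323 + 93*275) = 16084862/231 + (-323 + 93*275) = 16084862/231 + (-323 + 25575) = 16084862/231 + 25252 = 21918074/231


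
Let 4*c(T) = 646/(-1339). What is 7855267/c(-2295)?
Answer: -21036405026/323 ≈ -6.5128e+7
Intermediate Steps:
c(T) = -323/2678 (c(T) = (646/(-1339))/4 = (646*(-1/1339))/4 = (¼)*(-646/1339) = -323/2678)
7855267/c(-2295) = 7855267/(-323/2678) = 7855267*(-2678/323) = -21036405026/323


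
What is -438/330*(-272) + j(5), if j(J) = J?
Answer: 20131/55 ≈ 366.02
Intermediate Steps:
-438/330*(-272) + j(5) = -438/330*(-272) + 5 = -438*1/330*(-272) + 5 = -73/55*(-272) + 5 = 19856/55 + 5 = 20131/55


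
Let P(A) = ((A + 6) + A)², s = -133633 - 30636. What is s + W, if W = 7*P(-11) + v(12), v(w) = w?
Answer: -162465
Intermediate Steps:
s = -164269
P(A) = (6 + 2*A)² (P(A) = ((6 + A) + A)² = (6 + 2*A)²)
W = 1804 (W = 7*(4*(3 - 11)²) + 12 = 7*(4*(-8)²) + 12 = 7*(4*64) + 12 = 7*256 + 12 = 1792 + 12 = 1804)
s + W = -164269 + 1804 = -162465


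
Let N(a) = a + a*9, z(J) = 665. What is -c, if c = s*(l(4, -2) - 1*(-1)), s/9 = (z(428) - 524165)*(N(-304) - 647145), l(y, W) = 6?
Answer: -21443426392500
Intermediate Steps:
N(a) = 10*a (N(a) = a + 9*a = 10*a)
s = 3063346627500 (s = 9*((665 - 524165)*(10*(-304) - 647145)) = 9*(-523500*(-3040 - 647145)) = 9*(-523500*(-650185)) = 9*340371847500 = 3063346627500)
c = 21443426392500 (c = 3063346627500*(6 - 1*(-1)) = 3063346627500*(6 + 1) = 3063346627500*7 = 21443426392500)
-c = -1*21443426392500 = -21443426392500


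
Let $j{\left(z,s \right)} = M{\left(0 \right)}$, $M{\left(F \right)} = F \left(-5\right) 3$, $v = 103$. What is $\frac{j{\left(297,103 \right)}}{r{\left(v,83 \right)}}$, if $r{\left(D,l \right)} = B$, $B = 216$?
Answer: $0$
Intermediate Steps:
$M{\left(F \right)} = - 15 F$ ($M{\left(F \right)} = - 5 F 3 = - 15 F$)
$j{\left(z,s \right)} = 0$ ($j{\left(z,s \right)} = \left(-15\right) 0 = 0$)
$r{\left(D,l \right)} = 216$
$\frac{j{\left(297,103 \right)}}{r{\left(v,83 \right)}} = \frac{0}{216} = 0 \cdot \frac{1}{216} = 0$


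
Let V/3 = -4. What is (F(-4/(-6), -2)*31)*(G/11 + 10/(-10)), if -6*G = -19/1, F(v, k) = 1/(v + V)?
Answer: 1457/748 ≈ 1.9479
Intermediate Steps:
V = -12 (V = 3*(-4) = -12)
F(v, k) = 1/(-12 + v) (F(v, k) = 1/(v - 12) = 1/(-12 + v))
G = 19/6 (G = -(-19)/(6*1) = -(-19)/6 = -1/6*(-19) = 19/6 ≈ 3.1667)
(F(-4/(-6), -2)*31)*(G/11 + 10/(-10)) = (31/(-12 - 4/(-6)))*((19/6)/11 + 10/(-10)) = (31/(-12 - 4*(-1/6)))*((19/6)*(1/11) + 10*(-1/10)) = (31/(-12 + 2/3))*(19/66 - 1) = (31/(-34/3))*(-47/66) = -3/34*31*(-47/66) = -93/34*(-47/66) = 1457/748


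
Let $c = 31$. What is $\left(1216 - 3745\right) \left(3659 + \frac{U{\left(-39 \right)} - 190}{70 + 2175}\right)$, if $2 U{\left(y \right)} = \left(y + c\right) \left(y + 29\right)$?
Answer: $- \frac{4154795469}{449} \approx -9.2534 \cdot 10^{6}$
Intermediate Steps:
$U{\left(y \right)} = \frac{\left(29 + y\right) \left(31 + y\right)}{2}$ ($U{\left(y \right)} = \frac{\left(y + 31\right) \left(y + 29\right)}{2} = \frac{\left(31 + y\right) \left(29 + y\right)}{2} = \frac{\left(29 + y\right) \left(31 + y\right)}{2}$)
$\left(1216 - 3745\right) \left(3659 + \frac{U{\left(-39 \right)} - 190}{70 + 2175}\right) = \left(1216 - 3745\right) \left(3659 + \frac{\left(\frac{899}{2} + \frac{\left(-39\right)^{2}}{2} + 30 \left(-39\right)\right) - 190}{70 + 2175}\right) = - 2529 \left(3659 + \frac{\left(\frac{899}{2} + \frac{1}{2} \cdot 1521 - 1170\right) - 190}{2245}\right) = - 2529 \left(3659 + \left(\left(\frac{899}{2} + \frac{1521}{2} - 1170\right) - 190\right) \frac{1}{2245}\right) = - 2529 \left(3659 + \left(40 - 190\right) \frac{1}{2245}\right) = - 2529 \left(3659 - \frac{30}{449}\right) = \left(-2529\right) \frac{1642861}{449} = - \frac{4154795469}{449}$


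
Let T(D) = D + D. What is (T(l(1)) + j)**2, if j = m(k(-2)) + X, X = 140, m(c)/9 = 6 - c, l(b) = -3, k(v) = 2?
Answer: 28900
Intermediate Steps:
m(c) = 54 - 9*c (m(c) = 9*(6 - c) = 54 - 9*c)
T(D) = 2*D
j = 176 (j = (54 - 9*2) + 140 = (54 - 18) + 140 = 36 + 140 = 176)
(T(l(1)) + j)**2 = (2*(-3) + 176)**2 = (-6 + 176)**2 = 170**2 = 28900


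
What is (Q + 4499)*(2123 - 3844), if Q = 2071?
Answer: -11306970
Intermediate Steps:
(Q + 4499)*(2123 - 3844) = (2071 + 4499)*(2123 - 3844) = 6570*(-1721) = -11306970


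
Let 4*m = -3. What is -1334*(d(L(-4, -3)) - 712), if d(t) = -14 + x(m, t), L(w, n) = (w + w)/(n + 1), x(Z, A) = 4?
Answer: 963148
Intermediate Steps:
m = -3/4 (m = (1/4)*(-3) = -3/4 ≈ -0.75000)
L(w, n) = 2*w/(1 + n) (L(w, n) = (2*w)/(1 + n) = 2*w/(1 + n))
d(t) = -10 (d(t) = -14 + 4 = -10)
-1334*(d(L(-4, -3)) - 712) = -1334*(-10 - 712) = -1334*(-722) = 963148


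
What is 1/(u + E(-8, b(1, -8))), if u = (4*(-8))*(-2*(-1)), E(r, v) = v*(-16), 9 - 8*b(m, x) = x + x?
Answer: -1/114 ≈ -0.0087719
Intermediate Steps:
b(m, x) = 9/8 - x/4 (b(m, x) = 9/8 - (x + x)/8 = 9/8 - x/4)
E(r, v) = -16*v
u = -64 (u = -32*2 = -64)
1/(u + E(-8, b(1, -8))) = 1/(-64 - 16*(9/8 - 1/4*(-8))) = 1/(-64 - 16*(9/8 + 2)) = 1/(-64 - 16*25/8) = 1/(-64 - 50) = 1/(-114) = -1/114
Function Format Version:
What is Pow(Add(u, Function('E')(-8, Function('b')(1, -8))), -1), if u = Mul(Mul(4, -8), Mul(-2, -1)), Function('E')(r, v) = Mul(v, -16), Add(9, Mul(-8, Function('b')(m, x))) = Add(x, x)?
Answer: Rational(-1, 114) ≈ -0.0087719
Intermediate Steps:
Function('b')(m, x) = Add(Rational(9, 8), Mul(Rational(-1, 4), x)) (Function('b')(m, x) = Add(Rational(9, 8), Mul(Rational(-1, 8), Add(x, x))) = Add(Rational(9, 8), Mul(Rational(-1, 8), Mul(2, x))) = Add(Rational(9, 8), Mul(Rational(-1, 4), x)))
Function('E')(r, v) = Mul(-16, v)
u = -64 (u = Mul(-32, 2) = -64)
Pow(Add(u, Function('E')(-8, Function('b')(1, -8))), -1) = Pow(Add(-64, Mul(-16, Add(Rational(9, 8), Mul(Rational(-1, 4), -8)))), -1) = Pow(Add(-64, Mul(-16, Add(Rational(9, 8), 2))), -1) = Pow(Add(-64, Mul(-16, Rational(25, 8))), -1) = Pow(Add(-64, -50), -1) = Pow(-114, -1) = Rational(-1, 114)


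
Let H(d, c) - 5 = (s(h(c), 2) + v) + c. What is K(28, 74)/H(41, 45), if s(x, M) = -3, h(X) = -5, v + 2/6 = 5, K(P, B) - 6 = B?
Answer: 48/31 ≈ 1.5484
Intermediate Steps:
K(P, B) = 6 + B
v = 14/3 (v = -1/3 + 5 = 14/3 ≈ 4.6667)
H(d, c) = 20/3 + c (H(d, c) = 5 + ((-3 + 14/3) + c) = 5 + (5/3 + c) = 20/3 + c)
K(28, 74)/H(41, 45) = (6 + 74)/(20/3 + 45) = 80/(155/3) = 80*(3/155) = 48/31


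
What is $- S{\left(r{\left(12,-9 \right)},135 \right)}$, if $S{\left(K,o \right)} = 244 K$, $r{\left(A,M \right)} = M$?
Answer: $2196$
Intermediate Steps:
$- S{\left(r{\left(12,-9 \right)},135 \right)} = - 244 \left(-9\right) = \left(-1\right) \left(-2196\right) = 2196$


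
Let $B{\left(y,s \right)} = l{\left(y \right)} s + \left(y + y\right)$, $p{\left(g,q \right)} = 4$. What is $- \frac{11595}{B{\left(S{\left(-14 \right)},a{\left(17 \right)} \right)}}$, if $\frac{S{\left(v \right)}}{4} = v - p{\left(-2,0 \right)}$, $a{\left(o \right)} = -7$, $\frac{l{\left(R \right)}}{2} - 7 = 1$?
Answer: $\frac{11595}{256} \approx 45.293$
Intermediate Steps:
$l{\left(R \right)} = 16$ ($l{\left(R \right)} = 14 + 2 \cdot 1 = 14 + 2 = 16$)
$S{\left(v \right)} = -16 + 4 v$ ($S{\left(v \right)} = 4 \left(v - 4\right) = 4 \left(-4 + v\right) = -16 + 4 v$)
$B{\left(y,s \right)} = 2 y + 16 s$ ($B{\left(y,s \right)} = 16 s + \left(y + y\right) = 16 s + 2 y = 2 y + 16 s$)
$- \frac{11595}{B{\left(S{\left(-14 \right)},a{\left(17 \right)} \right)}} = - \frac{11595}{2 \left(-16 + 4 \left(-14\right)\right) + 16 \left(-7\right)} = - \frac{11595}{2 \left(-16 - 56\right) - 112} = - \frac{11595}{2 \left(-72\right) - 112} = - \frac{11595}{-144 - 112} = - \frac{11595}{-256} = \left(-11595\right) \left(- \frac{1}{256}\right) = \frac{11595}{256}$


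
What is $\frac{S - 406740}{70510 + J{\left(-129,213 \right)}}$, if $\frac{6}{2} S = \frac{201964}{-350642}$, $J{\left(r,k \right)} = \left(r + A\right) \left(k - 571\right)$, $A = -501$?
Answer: $- \frac{106965145801}{77855673075} \approx -1.3739$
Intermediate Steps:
$J{\left(r,k \right)} = \left(-571 + k\right) \left(-501 + r\right)$ ($J{\left(r,k \right)} = \left(r - 501\right) \left(k - 571\right) = \left(-501 + r\right) \left(-571 + k\right) = \left(-571 + k\right) \left(-501 + r\right)$)
$S = - \frac{100982}{525963}$ ($S = \frac{201964 \frac{1}{-350642}}{3} = \frac{201964 \left(- \frac{1}{350642}\right)}{3} = \frac{1}{3} \left(- \frac{100982}{175321}\right) = - \frac{100982}{525963} \approx -0.19199$)
$\frac{S - 406740}{70510 + J{\left(-129,213 \right)}} = \frac{- \frac{100982}{525963} - 406740}{70510 + \left(286071 - -73659 - 106713 + 213 \left(-129\right)\right)} = - \frac{213930291602}{525963 \left(70510 + \left(286071 + 73659 - 106713 - 27477\right)\right)} = - \frac{213930291602}{525963 \left(70510 + 225540\right)} = - \frac{213930291602}{525963 \cdot 296050} = \left(- \frac{213930291602}{525963}\right) \frac{1}{296050} = - \frac{106965145801}{77855673075}$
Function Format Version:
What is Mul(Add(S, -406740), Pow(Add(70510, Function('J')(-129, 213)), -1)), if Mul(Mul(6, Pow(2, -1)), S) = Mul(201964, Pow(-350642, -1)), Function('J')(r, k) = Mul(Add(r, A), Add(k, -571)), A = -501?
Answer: Rational(-106965145801, 77855673075) ≈ -1.3739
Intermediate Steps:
Function('J')(r, k) = Mul(Add(-571, k), Add(-501, r)) (Function('J')(r, k) = Mul(Add(r, -501), Add(k, -571)) = Mul(Add(-501, r), Add(-571, k)) = Mul(Add(-571, k), Add(-501, r)))
S = Rational(-100982, 525963) (S = Mul(Rational(1, 3), Mul(201964, Pow(-350642, -1))) = Mul(Rational(1, 3), Mul(201964, Rational(-1, 350642))) = Mul(Rational(1, 3), Rational(-100982, 175321)) = Rational(-100982, 525963) ≈ -0.19199)
Mul(Add(S, -406740), Pow(Add(70510, Function('J')(-129, 213)), -1)) = Mul(Add(Rational(-100982, 525963), -406740), Pow(Add(70510, Add(286071, Mul(-571, -129), Mul(-501, 213), Mul(213, -129))), -1)) = Mul(Rational(-213930291602, 525963), Pow(Add(70510, Add(286071, 73659, -106713, -27477)), -1)) = Mul(Rational(-213930291602, 525963), Pow(Add(70510, 225540), -1)) = Mul(Rational(-213930291602, 525963), Pow(296050, -1)) = Mul(Rational(-213930291602, 525963), Rational(1, 296050)) = Rational(-106965145801, 77855673075)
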